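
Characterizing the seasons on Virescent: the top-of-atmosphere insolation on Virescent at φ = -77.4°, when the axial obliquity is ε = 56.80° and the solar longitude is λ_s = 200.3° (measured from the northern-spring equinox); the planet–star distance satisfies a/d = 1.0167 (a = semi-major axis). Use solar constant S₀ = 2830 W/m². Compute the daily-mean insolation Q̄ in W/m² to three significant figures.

Q̄ ≈ 829 W/m²

Solar declination: sin δ = sin ε · sin λ_s = sin 56.80° × sin 200.3° = -0.29030, so δ = -16.876°.
cos H₀ = −tan(-77.4°) tan(-16.876°) = -1.3572 ≤ −1 ⇒ polar day, H₀ = π.
Bracket: H₀ sin φ sin δ + cos φ cos δ sin H₀ = 3.1416×-0.97592×-0.29030 + 0.21814×0.95693×0.00000 = 0.890045 + 0.000000 = 0.890045.
Inverse-square distance factor (a/d)² = 1.0167² = 1.033679.
Q̄ = (S₀/π) × 1.033679 × [bracket] = (2830/π) × 1.033679 × 0.890045 = 828.8 W/m².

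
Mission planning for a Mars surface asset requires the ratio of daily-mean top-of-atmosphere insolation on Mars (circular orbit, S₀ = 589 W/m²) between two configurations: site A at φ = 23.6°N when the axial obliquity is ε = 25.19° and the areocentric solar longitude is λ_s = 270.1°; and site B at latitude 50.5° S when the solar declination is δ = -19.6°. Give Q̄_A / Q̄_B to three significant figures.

— Configuration A (φ=+23.6°):
sin δ = sin 25.19° × sin 270.1° = -0.42562, so δ = -25.190°.
cos H₀ = −tan(+23.6°) tan(-25.190°) = 0.2055, H₀ = 1.3638 rad.
Bracket: H₀ sin φ sin δ + cos φ cos δ sin H₀ = 1.3638×0.40035×-0.42562 + 0.91636×0.90490×0.97866 = -0.232387 + 0.811519 = 0.579132.
Q̄ = (S₀/π) × [bracket] = (589/π) × 0.579132 = 108.58 W/m².
— Configuration B (φ=-50.5°):
cos H₀ = −tan(-50.5°) tan(-19.600°) = -0.4320, H₀ = 2.0175 rad.
Bracket: H₀ sin φ sin δ + cos φ cos δ sin H₀ = 2.0175×-0.77162×-0.33545 + 0.63608×0.94206×0.90189 = 0.522210 + 0.540436 = 1.062646.
Q̄ = (S₀/π) × [bracket] = (589/π) × 1.062646 = 199.23 W/m².
Ratio Q̄_A / Q̄_B = 108.58 / 199.23 = 0.5450.

Q̄_A / Q̄_B ≈ 0.545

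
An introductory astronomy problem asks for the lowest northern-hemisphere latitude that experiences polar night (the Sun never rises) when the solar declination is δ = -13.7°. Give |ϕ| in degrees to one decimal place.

|ϕ| = 76.3°

Polar night requires cos h₀ = −tan ϕ tan δ ≥ 1, i.e. tan ϕ tan δ ≤ −1.
The boundary is |tan ϕ| · |tan δ| = 1, so |ϕ| = 90° − |δ| = 90° − 13.7° = 76.3° in the northern hemisphere.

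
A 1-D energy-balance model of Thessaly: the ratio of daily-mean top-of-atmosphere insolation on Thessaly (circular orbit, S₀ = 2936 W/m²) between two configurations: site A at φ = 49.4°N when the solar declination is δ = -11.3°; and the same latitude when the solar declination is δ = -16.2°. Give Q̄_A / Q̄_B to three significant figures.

— Configuration A (φ=+49.4°):
cos H₀ = −tan(+49.4°) tan(-11.300°) = 0.2331, H₀ = 1.3355 rad.
Bracket: H₀ sin φ sin δ + cos φ cos δ sin H₀ = 1.3355×0.75927×-0.19595 + 0.65077×0.98061×0.97244 = -0.198694 + 0.620564 = 0.421870.
Q̄ = (S₀/π) × [bracket] = (2936/π) × 0.421870 = 394.26 W/m².
— Configuration B (φ=+49.4°):
cos H₀ = −tan(+49.4°) tan(-16.200°) = 0.3390, H₀ = 1.2250 rad.
Bracket: H₀ sin φ sin δ + cos φ cos δ sin H₀ = 1.2250×0.75927×-0.27899 + 0.65077×0.96029×0.94080 = -0.259490 + 0.587932 = 0.328442.
Q̄ = (S₀/π) × [bracket] = (2936/π) × 0.328442 = 306.95 W/m².
Ratio Q̄_A / Q̄_B = 394.26 / 306.95 = 1.284.

Q̄_A / Q̄_B ≈ 1.28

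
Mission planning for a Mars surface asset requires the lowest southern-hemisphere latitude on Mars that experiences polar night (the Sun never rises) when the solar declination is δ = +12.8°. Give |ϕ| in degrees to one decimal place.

Polar night requires cos h₀ = −tan ϕ tan δ ≥ 1, i.e. tan ϕ tan δ ≤ −1.
The boundary is |tan ϕ| · |tan δ| = 1, so |ϕ| = 90° − |δ| = 90° − 12.8° = 77.2° in the southern hemisphere.

|ϕ| = 77.2°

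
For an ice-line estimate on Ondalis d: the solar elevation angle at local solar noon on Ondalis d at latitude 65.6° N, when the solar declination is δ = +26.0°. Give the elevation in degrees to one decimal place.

At local noon the hour angle is zero, so the zenith angle equals |φ − δ| = |+65.6° − (+26.000°)| = 39.600°.
Elevation = 90° − 39.600° = 50.4°.

50.4°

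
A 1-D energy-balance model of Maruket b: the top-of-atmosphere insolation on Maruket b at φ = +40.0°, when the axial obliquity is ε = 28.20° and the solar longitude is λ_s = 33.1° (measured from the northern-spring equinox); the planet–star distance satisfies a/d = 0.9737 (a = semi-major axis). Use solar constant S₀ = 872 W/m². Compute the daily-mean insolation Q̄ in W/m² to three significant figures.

Solar declination: sin δ = sin ε · sin λ_s = sin 28.20° × sin 33.1° = 0.25806, so δ = +14.955°.
cos H₀ = −tan(+40.0°) tan(+14.955°) = -0.2241, H₀ = 1.7968 rad.
Bracket: H₀ sin φ sin δ + cos φ cos δ sin H₀ = 1.7968×0.64279×0.25806 + 0.76604×0.96613×0.97456 = 0.298050 + 0.721266 = 1.019316.
Inverse-square distance factor (a/d)² = 0.9737² = 0.948092.
Q̄ = (S₀/π) × 0.948092 × [bracket] = (872/π) × 0.948092 × 1.019316 = 268.2 W/m².

Q̄ ≈ 268 W/m²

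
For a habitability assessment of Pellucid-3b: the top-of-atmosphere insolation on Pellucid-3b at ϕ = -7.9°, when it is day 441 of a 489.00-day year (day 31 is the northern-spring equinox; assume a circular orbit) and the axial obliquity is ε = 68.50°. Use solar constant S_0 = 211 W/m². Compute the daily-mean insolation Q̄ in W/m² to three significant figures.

Q̄ ≈ 52.9 W/m²

Solar longitude: L_s = 360° × (441 − 31)/489.00 = 301.840°.
sin δ = sin 68.50° × sin 301.840° = -0.79041, so δ = -52.224°.
cos h₀ = −tan(-7.9°) tan(-52.224°) = -0.1790, h₀ = 1.7508 rad.
Bracket: h₀ sin ϕ sin δ + cos ϕ cos δ sin h₀ = 1.7508×-0.13744×-0.79041 + 0.99051×0.61258×0.98384 = 0.190196 + 0.596961 = 0.787157.
Q̄ = (S_0/π) × [bracket] = (211/π) × 0.787157 = 52.87 W/m².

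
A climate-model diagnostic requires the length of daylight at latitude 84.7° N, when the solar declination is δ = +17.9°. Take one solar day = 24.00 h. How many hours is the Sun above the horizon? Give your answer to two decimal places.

Sunrise equation: cos H₀ = −tan φ · tan δ = -3.4817 ≤ −1, so the Sun never sets (polar day) and H₀ = π.
Daylight = 2H₀/(2π) × 24.00 h = (3.1416/π) × 24.00 = 24.00 h.

24.00 h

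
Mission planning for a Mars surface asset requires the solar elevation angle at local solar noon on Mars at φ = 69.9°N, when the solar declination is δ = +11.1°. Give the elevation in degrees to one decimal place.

At local noon the hour angle is zero, so the zenith angle equals |φ − δ| = |+69.9° − (+11.100°)| = 58.800°.
Elevation = 90° − 58.800° = 31.2°.

31.2°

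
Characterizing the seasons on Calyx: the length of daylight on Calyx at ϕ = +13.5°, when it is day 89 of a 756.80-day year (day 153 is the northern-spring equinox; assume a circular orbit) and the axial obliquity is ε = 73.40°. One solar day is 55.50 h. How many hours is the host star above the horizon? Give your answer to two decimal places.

25.39 h

Solar longitude: L_s = 360° × (89 − 153)/756.80 = -30.444°, i.e. -30.444° + 360° = 329.556°.
sin δ = sin 73.40° × sin 329.556° = -0.48558, so δ = -29.050°.
cos h₀ = −tan ϕ · tan δ = −tan(+13.5°) × tan(-29.050°) = 0.1334, so h₀ = 1.4370 rad = 82.34°.
Daylight = 2h₀/(2π) × 55.50 h = (1.4370/π) × 55.50 = 25.39 h.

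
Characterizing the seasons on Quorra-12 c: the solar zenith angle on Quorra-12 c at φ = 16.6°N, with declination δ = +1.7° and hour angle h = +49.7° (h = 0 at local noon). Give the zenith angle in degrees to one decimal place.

cos θ_z = sin φ sin δ + cos φ cos δ cos h = 0.008475 + 0.619560 = 0.628035.
θ_z = arccos(0.628035) = 51.1°.

θ_z = 51.1°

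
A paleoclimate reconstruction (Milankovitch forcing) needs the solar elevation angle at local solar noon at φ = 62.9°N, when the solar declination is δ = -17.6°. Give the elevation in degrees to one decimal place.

At local noon the hour angle is zero, so the zenith angle equals |φ − δ| = |+62.9° − (-17.600°)| = 80.500°.
Elevation = 90° − 80.500° = 9.5°.

9.5°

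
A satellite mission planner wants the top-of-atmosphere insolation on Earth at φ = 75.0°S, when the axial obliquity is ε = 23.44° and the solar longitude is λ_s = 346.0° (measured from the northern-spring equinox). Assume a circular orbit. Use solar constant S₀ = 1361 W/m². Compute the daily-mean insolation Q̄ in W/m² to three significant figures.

Q̄ ≈ 182 W/m²

Solar declination: sin δ = sin ε · sin λ_s = sin 23.44° × sin 346.0° = -0.09623, so δ = -5.522°.
cos H₀ = −tan(-75.0°) tan(-5.522°) = -0.3608, H₀ = 1.9399 rad.
Bracket: H₀ sin φ sin δ + cos φ cos δ sin H₀ = 1.9399×-0.96593×-0.09623 + 0.25882×0.99536×0.93263 = 0.180317 + 0.240263 = 0.420580.
Q̄ = (S₀/π) × [bracket] = (1361/π) × 0.420580 = 182.2 W/m².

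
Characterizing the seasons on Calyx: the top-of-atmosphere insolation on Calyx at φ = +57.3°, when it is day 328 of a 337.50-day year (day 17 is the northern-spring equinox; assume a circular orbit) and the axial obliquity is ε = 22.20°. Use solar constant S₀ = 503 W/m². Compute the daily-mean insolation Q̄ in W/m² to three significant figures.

Q̄ ≈ 50.7 W/m²

Solar longitude: λ_s = 360° × (328 − 17)/337.50 = 331.733°.
sin δ = sin 22.20° × sin 331.733° = -0.17894, so δ = -10.308°.
cos H₀ = −tan(+57.3°) tan(-10.308°) = 0.2833, H₀ = 1.2836 rad.
Bracket: H₀ sin φ sin δ + cos φ cos δ sin H₀ = 1.2836×0.84151×-0.17894 + 0.54024×0.98386×0.95903 = -0.193284 + 0.509744 = 0.316460.
Q̄ = (S₀/π) × [bracket] = (503/π) × 0.316460 = 50.67 W/m².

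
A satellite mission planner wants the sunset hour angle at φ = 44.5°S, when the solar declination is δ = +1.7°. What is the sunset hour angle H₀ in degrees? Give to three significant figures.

cos H₀ = −tan φ · tan δ = −tan(-44.5°) × tan(+1.700°) = 0.0292, so H₀ = 1.5416 rad = 88.33°.

H₀ = 88.3°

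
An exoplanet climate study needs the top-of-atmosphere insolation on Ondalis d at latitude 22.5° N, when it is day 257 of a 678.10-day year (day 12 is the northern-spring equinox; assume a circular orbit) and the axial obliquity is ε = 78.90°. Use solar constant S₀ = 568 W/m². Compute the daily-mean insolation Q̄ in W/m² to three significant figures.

Q̄ ≈ 204 W/m²

Solar longitude: λ_s = 360° × (257 − 12)/678.10 = 130.069°.
sin δ = sin 78.90° × sin 130.069° = 0.75095, so δ = +48.673°.
cos H₀ = −tan(+22.5°) tan(+48.673°) = -0.4710, H₀ = 2.0613 rad.
Bracket: H₀ sin φ sin δ + cos φ cos δ sin H₀ = 2.0613×0.38268×0.75095 + 0.92388×0.66036×0.88211 = 0.592363 + 0.538169 = 1.130532.
Q̄ = (S₀/π) × [bracket] = (568/π) × 1.130532 = 204.4 W/m².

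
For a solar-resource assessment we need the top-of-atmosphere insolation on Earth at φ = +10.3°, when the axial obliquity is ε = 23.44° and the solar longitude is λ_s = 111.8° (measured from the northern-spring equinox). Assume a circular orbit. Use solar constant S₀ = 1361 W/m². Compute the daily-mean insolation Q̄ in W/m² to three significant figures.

Q̄ ≈ 442 W/m²

Solar declination: sin δ = sin ε · sin λ_s = sin 23.44° × sin 111.8° = 0.36934, so δ = +21.675°.
cos H₀ = −tan(+10.3°) tan(+21.675°) = -0.0722, H₀ = 1.6431 rad.
Bracket: H₀ sin φ sin δ + cos φ cos δ sin H₀ = 1.6431×0.17880×0.36934 + 0.98389×0.92929×0.99739 = 0.108507 + 0.911933 = 1.020440.
Q̄ = (S₀/π) × [bracket] = (1361/π) × 1.020440 = 442.1 W/m².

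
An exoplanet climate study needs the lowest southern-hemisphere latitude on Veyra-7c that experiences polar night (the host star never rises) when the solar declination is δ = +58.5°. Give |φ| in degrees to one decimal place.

Polar night requires cos H₀ = −tan φ tan δ ≥ 1, i.e. tan φ tan δ ≤ −1.
The boundary is |tan φ| · |tan δ| = 1, so |φ| = 90° − |δ| = 90° − 58.5° = 31.5° in the southern hemisphere.

|φ| = 31.5°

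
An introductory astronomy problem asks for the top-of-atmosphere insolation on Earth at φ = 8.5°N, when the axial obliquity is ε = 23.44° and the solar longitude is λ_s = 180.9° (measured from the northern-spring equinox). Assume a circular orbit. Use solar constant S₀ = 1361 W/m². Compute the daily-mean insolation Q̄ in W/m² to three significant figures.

Solar declination: sin δ = sin ε · sin λ_s = sin 23.44° × sin 180.9° = -0.00625, so δ = -0.358°.
cos H₀ = −tan(+8.5°) tan(-0.358°) = 0.0009, H₀ = 1.5699 rad.
Bracket: H₀ sin φ sin δ + cos φ cos δ sin H₀ = 1.5699×0.14781×-0.00625 + 0.98902×0.99998×1.00000 = -0.001450 + 0.989000 = 0.987550.
Q̄ = (S₀/π) × [bracket] = (1361/π) × 0.987550 = 427.8 W/m².

Q̄ ≈ 428 W/m²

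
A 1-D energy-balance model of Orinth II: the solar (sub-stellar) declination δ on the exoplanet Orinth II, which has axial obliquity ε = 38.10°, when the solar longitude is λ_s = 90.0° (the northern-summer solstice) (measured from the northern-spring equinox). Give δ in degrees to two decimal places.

sin δ = sin ε · sin λ_s = sin 38.10° × sin 90.0° = 0.617036.
δ = arcsin(0.617036) = +38.10°.

δ = +38.10°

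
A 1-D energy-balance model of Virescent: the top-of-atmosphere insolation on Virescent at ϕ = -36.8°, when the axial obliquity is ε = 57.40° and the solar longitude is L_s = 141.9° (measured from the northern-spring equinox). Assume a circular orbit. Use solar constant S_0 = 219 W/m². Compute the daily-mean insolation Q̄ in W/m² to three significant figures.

Solar declination: sin δ = sin ε · sin L_s = sin 57.40° × sin 141.9° = 0.51982, so δ = +31.320°.
cos h₀ = −tan(-36.8°) tan(+31.320°) = 0.4552, h₀ = 1.0982 rad.
Bracket: h₀ sin ϕ sin δ + cos ϕ cos δ sin h₀ = 1.0982×-0.59902×0.51982 + 0.80073×0.85427×0.89038 = -0.341960 + 0.609055 = 0.267095.
Q̄ = (S_0/π) × [bracket] = (219/π) × 0.267095 = 18.62 W/m².

Q̄ ≈ 18.6 W/m²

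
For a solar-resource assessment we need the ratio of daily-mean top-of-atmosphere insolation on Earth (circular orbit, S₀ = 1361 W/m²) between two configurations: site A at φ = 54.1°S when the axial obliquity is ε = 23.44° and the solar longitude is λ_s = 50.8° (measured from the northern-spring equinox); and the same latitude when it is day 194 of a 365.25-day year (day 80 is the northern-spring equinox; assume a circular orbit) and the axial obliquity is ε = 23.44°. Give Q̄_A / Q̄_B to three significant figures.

— Configuration A (φ=-54.1°):
Solar declination: sin δ = sin ε · sin λ_s = sin 23.44° × sin 50.8° = 0.30826, so δ = +17.955°.
cos H₀ = −tan(-54.1°) tan(+17.955°) = 0.4477, H₀ = 1.1067 rad.
Bracket: H₀ sin φ sin δ + cos φ cos δ sin H₀ = 1.1067×-0.81004×0.30826 + 0.58637×0.95130×0.89421 = -0.276346 + 0.498803 = 0.222457.
Q̄ = (S₀/π) × [bracket] = (1361/π) × 0.222457 = 96.373 W/m².
— Configuration B (φ=-54.1°):
Solar longitude: λ_s = 360° × (194 − 80)/365.25 = 112.361°.
sin δ = sin 23.44° × sin 112.361° = 0.36788, so δ = +21.585°.
cos H₀ = −tan(-54.1°) tan(+21.585°) = 0.5465, H₀ = 0.9926 rad.
Bracket: H₀ sin φ sin δ + cos φ cos δ sin H₀ = 0.9926×-0.81004×0.36788 + 0.58637×0.92987×0.83744 = -0.295792 + 0.456612 = 0.160820.
Q̄ = (S₀/π) × [bracket] = (1361/π) × 0.160820 = 69.670 W/m².
Ratio Q̄_A / Q̄_B = 96.373 / 69.670 = 1.383.

Q̄_A / Q̄_B ≈ 1.38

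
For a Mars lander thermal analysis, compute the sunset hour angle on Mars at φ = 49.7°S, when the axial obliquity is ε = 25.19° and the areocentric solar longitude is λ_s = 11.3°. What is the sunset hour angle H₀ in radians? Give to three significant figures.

sin δ = sin 25.19° × sin 11.3° = 0.08340, so δ = +4.784°.
cos H₀ = −tan φ · tan δ = −tan(-49.7°) × tan(+4.784°) = 0.0987, so H₀ = 1.4720 rad = 84.34°.

H₀ = 1.47 rad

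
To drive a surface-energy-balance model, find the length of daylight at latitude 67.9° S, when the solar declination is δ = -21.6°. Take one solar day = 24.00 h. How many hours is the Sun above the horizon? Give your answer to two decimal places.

cos H₀ = −tan φ · tan δ = −tan(-67.9°) × tan(-21.600°) = -0.9751, so H₀ = 2.9178 rad = 167.18°.
Daylight = 2H₀/(2π) × 24.00 h = (2.9178/π) × 24.00 = 22.29 h.

22.29 h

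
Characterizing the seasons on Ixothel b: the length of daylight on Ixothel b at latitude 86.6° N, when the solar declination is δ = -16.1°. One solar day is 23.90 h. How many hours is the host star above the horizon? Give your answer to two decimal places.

0.00 h

cos H₀ = −tan φ · tan δ = 4.8583 ≥ 1, so the host star never rises (polar night) and H₀ = 0.
Daylight = 2H₀/(2π) × 23.90 h = (0.0000/π) × 23.90 = 0.00 h.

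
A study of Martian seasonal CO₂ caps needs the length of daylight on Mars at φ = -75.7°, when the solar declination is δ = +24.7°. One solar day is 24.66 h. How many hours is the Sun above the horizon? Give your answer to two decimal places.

0.00 h

cos H₀ = −tan φ · tan δ = 1.8045 ≥ 1, so the Sun never rises (polar night) and H₀ = 0.
Daylight = 2H₀/(2π) × 24.66 h = (0.0000/π) × 24.66 = 0.00 h.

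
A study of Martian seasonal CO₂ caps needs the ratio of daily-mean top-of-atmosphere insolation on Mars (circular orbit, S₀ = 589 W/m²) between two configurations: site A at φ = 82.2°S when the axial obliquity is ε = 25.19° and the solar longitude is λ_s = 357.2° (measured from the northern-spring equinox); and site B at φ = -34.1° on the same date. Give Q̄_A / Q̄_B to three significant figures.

— Configuration A (φ=-82.2°):
Solar declination: sin δ = sin ε · sin λ_s = sin 25.19° × sin 357.2° = -0.02079, so δ = -1.191°.
cos H₀ = −tan(-82.2°) tan(-1.191°) = -0.1518, H₀ = 1.7232 rad.
Bracket: H₀ sin φ sin δ + cos φ cos δ sin H₀ = 1.7232×-0.99075×-0.02079 + 0.13572×0.99978×0.98841 = 0.035494 + 0.134117 = 0.169611.
Q̄ = (S₀/π) × [bracket] = (589/π) × 0.169611 = 31.799 W/m².
— Configuration B (φ=-34.1°):
cos H₀ = −tan(-34.1°) tan(-1.191°) = -0.0141, H₀ = 1.5849 rad.
Bracket: H₀ sin φ sin δ + cos φ cos δ sin H₀ = 1.5849×-0.56064×-0.02079 + 0.82806×0.99978×0.99990 = 0.018473 + 0.827795 = 0.846268.
Q̄ = (S₀/π) × [bracket] = (589/π) × 0.846268 = 158.66 W/m².
Ratio Q̄_A / Q̄_B = 31.799 / 158.66 = 0.2004.

Q̄_A / Q̄_B ≈ 0.200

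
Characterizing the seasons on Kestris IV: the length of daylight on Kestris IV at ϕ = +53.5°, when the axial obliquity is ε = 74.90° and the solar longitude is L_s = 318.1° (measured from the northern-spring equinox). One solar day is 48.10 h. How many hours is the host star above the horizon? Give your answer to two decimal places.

Solar declination: sin δ = sin ε · sin L_s = sin 74.90° × sin 318.1° = -0.64477, so δ = -40.149°.
cos h₀ = −tan ϕ · tan δ = 1.1400 ≥ 1, so the host star never rises (polar night) and h₀ = 0.
Daylight = 2h₀/(2π) × 48.10 h = (0.0000/π) × 48.10 = 0.00 h.

0.00 h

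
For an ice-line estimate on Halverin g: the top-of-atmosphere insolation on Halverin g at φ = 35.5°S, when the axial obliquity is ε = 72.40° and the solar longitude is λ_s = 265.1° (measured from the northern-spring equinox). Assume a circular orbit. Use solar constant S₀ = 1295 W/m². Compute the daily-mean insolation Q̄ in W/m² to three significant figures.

Solar declination: sin δ = sin ε · sin λ_s = sin 72.40° × sin 265.1° = -0.94971, so δ = -71.751°.
cos H₀ = −tan(-35.5°) tan(-71.751°) = -2.1633 ≤ −1 ⇒ polar day, H₀ = π.
Bracket: H₀ sin φ sin δ + cos φ cos δ sin H₀ = 3.1416×-0.58070×-0.94971 + 0.81412×0.31314×0.00000 = 1.732582 + 0.000000 = 1.732582.
Q̄ = (S₀/π) × [bracket] = (1295/π) × 1.732582 = 714.2 W/m².

Q̄ ≈ 714 W/m²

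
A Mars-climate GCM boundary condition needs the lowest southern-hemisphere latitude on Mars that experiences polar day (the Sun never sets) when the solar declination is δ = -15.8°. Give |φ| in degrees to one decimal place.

|φ| = 74.2°

Polar day requires cos H₀ = −tan φ tan δ ≤ −1, i.e. tan φ tan δ ≥ 1.
The boundary is |tan φ| · |tan δ| = 1, so |φ| = 90° − |δ| = 90° − 15.8° = 74.2° in the southern hemisphere.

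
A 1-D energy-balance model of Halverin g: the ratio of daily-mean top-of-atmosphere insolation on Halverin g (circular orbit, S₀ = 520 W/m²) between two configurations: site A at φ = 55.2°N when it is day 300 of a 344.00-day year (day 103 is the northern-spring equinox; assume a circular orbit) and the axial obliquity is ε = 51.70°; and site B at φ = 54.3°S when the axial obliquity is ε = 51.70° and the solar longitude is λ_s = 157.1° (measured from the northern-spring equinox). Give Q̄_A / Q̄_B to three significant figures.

Q̄_A / Q̄_B ≈ 0.748

— Configuration A (φ=+55.2°):
Solar longitude: λ_s = 360° × (300 − 103)/344.00 = 206.163°.
sin δ = sin 51.70° × sin 206.163° = -0.34603, so δ = -20.244°.
cos H₀ = −tan(+55.2°) tan(-20.244°) = 0.5306, H₀ = 1.0114 rad.
Bracket: H₀ sin φ sin δ + cos φ cos δ sin H₀ = 1.0114×0.82115×-0.34603 + 0.57071×0.93822×0.84759 = -0.287382 + 0.453843 = 0.166461.
Q̄ = (S₀/π) × [bracket] = (520/π) × 0.166461 = 27.553 W/m².
— Configuration B (φ=-54.3°):
Solar declination: sin δ = sin ε · sin λ_s = sin 51.70° × sin 157.1° = 0.30538, so δ = +17.781°.
cos H₀ = −tan(-54.3°) tan(+17.781°) = 0.4463, H₀ = 1.1082 rad.
Bracket: H₀ sin φ sin δ + cos φ cos δ sin H₀ = 1.1082×-0.81208×0.30538 + 0.58354×0.95223×0.89489 = -0.274826 + 0.497258 = 0.222432.
Q̄ = (S₀/π) × [bracket] = (520/π) × 0.222432 = 36.817 W/m².
Ratio Q̄_A / Q̄_B = 27.553 / 36.817 = 0.7484.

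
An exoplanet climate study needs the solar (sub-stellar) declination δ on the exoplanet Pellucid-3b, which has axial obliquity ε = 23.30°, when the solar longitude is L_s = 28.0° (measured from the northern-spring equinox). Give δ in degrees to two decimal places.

δ = +10.70°

sin δ = sin ε · sin L_s = sin 23.30° × sin 28.0° = 0.185697.
δ = arcsin(0.185697) = +10.70°.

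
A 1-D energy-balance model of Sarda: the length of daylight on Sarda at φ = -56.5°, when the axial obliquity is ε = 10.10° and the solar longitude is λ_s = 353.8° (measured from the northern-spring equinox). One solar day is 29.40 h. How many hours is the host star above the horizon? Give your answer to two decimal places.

Solar declination: sin δ = sin ε · sin λ_s = sin 10.10° × sin 353.8° = -0.01894, so δ = -1.085°.
cos H₀ = −tan φ · tan δ = −tan(-56.5°) × tan(-1.085°) = -0.0286, so H₀ = 1.5994 rad = 91.64°.
Daylight = 2H₀/(2π) × 29.40 h = (1.5994/π) × 29.40 = 14.97 h.

14.97 h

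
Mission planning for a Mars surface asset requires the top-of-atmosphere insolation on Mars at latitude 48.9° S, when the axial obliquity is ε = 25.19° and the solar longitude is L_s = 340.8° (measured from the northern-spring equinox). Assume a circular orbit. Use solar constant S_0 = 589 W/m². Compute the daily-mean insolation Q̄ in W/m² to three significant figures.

Solar declination: sin δ = sin ε · sin L_s = sin 25.19° × sin 340.8° = -0.13997, so δ = -8.046°.
cos h₀ = −tan(-48.9°) tan(-8.046°) = -0.1620, h₀ = 1.7336 rad.
Bracket: h₀ sin ϕ sin δ + cos ϕ cos δ sin h₀ = 1.7336×-0.75356×-0.13997 + 0.65738×0.99016×0.98678 = 0.182853 + 0.642306 = 0.825159.
Q̄ = (S_0/π) × [bracket] = (589/π) × 0.825159 = 154.7 W/m².

Q̄ ≈ 155 W/m²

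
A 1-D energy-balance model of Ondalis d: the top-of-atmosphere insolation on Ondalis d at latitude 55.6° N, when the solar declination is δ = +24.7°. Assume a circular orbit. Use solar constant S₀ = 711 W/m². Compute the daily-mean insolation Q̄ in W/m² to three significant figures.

Q̄ ≈ 266 W/m²

cos H₀ = −tan(+55.6°) tan(+24.700°) = -0.6717, H₀ = 2.3073 rad.
Bracket: H₀ sin φ sin δ + cos φ cos δ sin H₀ = 2.3073×0.82511×0.41787 + 0.56497×0.90851×0.74079 = 0.795531 + 0.380233 = 1.175764.
Q̄ = (S₀/π) × [bracket] = (711/π) × 1.175764 = 266.1 W/m².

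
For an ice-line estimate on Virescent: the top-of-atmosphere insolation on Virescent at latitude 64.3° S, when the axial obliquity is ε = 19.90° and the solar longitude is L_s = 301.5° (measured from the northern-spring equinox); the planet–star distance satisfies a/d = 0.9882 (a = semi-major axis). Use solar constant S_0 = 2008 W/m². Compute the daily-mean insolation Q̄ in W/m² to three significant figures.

Q̄ ≈ 569 W/m²

Solar declination: sin δ = sin ε · sin L_s = sin 19.90° × sin 301.5° = -0.29022, so δ = -16.871°.
cos h₀ = −tan(-64.3°) tan(-16.871°) = -0.6302, h₀ = 2.2526 rad.
Bracket: h₀ sin ϕ sin δ + cos ϕ cos δ sin h₀ = 2.2526×-0.90108×-0.29022 + 0.43366×0.95696×0.77647 = 0.589081 + 0.322231 = 0.911312.
Inverse-square distance factor (a/d)² = 0.9882² = 0.976539.
Q̄ = (S_0/π) × 0.976539 × [bracket] = (2008/π) × 0.976539 × 0.911312 = 568.8 W/m².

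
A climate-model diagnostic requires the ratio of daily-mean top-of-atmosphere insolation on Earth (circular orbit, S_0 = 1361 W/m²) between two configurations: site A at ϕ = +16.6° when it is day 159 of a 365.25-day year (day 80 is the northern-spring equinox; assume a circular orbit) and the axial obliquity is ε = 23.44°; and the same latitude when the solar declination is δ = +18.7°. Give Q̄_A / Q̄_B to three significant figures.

Q̄_A / Q̄_B ≈ 1.01

— Configuration A (ϕ=+16.6°):
Solar longitude: L_s = 360° × (159 − 80)/365.25 = 77.864°.
sin δ = sin 23.44° × sin 77.864° = 0.38890, so δ = +22.886°.
cos h₀ = −tan(+16.6°) tan(+22.886°) = -0.1258, h₀ = 1.6970 rad.
Bracket: h₀ sin ϕ sin δ + cos ϕ cos δ sin h₀ = 1.6970×0.28569×0.38890 + 0.95832×0.92128×0.99205 = 0.188545 + 0.875862 = 1.064407.
Q̄ = (S_0/π) × [bracket] = (1361/π) × 1.064407 = 461.12 W/m².
— Configuration B (ϕ=+16.6°):
cos h₀ = −tan(+16.6°) tan(+18.700°) = -0.1009, h₀ = 1.6719 rad.
Bracket: h₀ sin ϕ sin δ + cos ϕ cos δ sin h₀ = 1.6719×0.28569×0.32061 + 0.95832×0.94721×0.99490 = 0.153138 + 0.903101 = 1.056239.
Q̄ = (S_0/π) × [bracket] = (1361/π) × 1.056239 = 457.58 W/m².
Ratio Q̄_A / Q̄_B = 461.12 / 457.58 = 1.008.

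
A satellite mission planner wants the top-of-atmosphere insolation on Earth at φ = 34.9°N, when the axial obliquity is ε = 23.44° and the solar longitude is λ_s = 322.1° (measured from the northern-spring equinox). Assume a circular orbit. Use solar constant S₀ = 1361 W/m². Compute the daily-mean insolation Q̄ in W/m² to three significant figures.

Solar declination: sin δ = sin ε · sin λ_s = sin 23.44° × sin 322.1° = -0.24436, so δ = -14.144°.
cos H₀ = −tan(+34.9°) tan(-14.144°) = 0.1758, H₀ = 1.3941 rad.
Bracket: H₀ sin φ sin δ + cos φ cos δ sin H₀ = 1.3941×0.57215×-0.24436 + 0.82015×0.96969×0.98443 = -0.194910 + 0.782909 = 0.587999.
Q̄ = (S₀/π) × [bracket] = (1361/π) × 0.587999 = 254.7 W/m².

Q̄ ≈ 255 W/m²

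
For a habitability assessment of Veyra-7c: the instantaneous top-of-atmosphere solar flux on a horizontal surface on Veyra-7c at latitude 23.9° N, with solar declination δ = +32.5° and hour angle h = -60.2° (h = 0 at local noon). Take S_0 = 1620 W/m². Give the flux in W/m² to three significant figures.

973 W/m²

cos θ_z = sin ϕ sin δ + cos ϕ cos δ cos h = 0.217682 + 0.383204 = 0.600886.
Flux = S_0 · cos θ_z = 1620 × 0.600886 = 973.4 W/m².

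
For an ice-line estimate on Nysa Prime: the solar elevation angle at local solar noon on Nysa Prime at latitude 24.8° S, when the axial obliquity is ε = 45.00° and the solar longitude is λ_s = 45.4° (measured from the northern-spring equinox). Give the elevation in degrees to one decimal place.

35.0°

Solar declination: sin δ = sin ε · sin λ_s = sin 45.00° × sin 45.4° = 0.50348, so δ = +30.230°.
At local noon the hour angle is zero, so the zenith angle equals |φ − δ| = |-24.8° − (+30.230°)| = 55.030°.
Elevation = 90° − 55.030° = 35.0°.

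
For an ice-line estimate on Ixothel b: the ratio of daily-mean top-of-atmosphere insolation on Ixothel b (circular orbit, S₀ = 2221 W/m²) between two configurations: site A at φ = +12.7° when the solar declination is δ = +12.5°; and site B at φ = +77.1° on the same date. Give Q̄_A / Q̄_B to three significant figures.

Q̄_A / Q̄_B ≈ 1.55

— Configuration A (φ=+12.7°):
cos H₀ = −tan(+12.7°) tan(+12.500°) = -0.0500, H₀ = 1.6208 rad.
Bracket: H₀ sin φ sin δ + cos φ cos δ sin H₀ = 1.6208×0.21985×0.21644 + 0.97553×0.97630×0.99875 = 0.077125 + 0.951219 = 1.028344.
Q̄ = (S₀/π) × [bracket] = (2221/π) × 1.028344 = 727.00 W/m².
— Configuration B (φ=+77.1°):
cos H₀ = −tan(+77.1°) tan(+12.500°) = -0.9680, H₀ = 2.8878 rad.
Bracket: H₀ sin φ sin δ + cos φ cos δ sin H₀ = 2.8878×0.97476×0.21644 + 0.22325×0.97630×0.25107 = 0.609260 + 0.054723 = 0.663983.
Q̄ = (S₀/π) × [bracket] = (2221/π) × 0.663983 = 469.41 W/m².
Ratio Q̄_A / Q̄_B = 727.00 / 469.41 = 1.549.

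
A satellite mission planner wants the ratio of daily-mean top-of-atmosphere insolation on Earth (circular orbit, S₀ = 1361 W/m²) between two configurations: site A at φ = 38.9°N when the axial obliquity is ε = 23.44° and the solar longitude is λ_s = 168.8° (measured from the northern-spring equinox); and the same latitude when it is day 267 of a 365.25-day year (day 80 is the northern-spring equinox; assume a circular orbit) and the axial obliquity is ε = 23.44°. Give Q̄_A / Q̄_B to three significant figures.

— Configuration A (φ=+38.9°):
Solar declination: sin δ = sin ε · sin λ_s = sin 23.44° × sin 168.8° = 0.07726, so δ = +4.431°.
cos H₀ = −tan(+38.9°) tan(+4.431°) = -0.0625, H₀ = 1.6334 rad.
Bracket: H₀ sin φ sin δ + cos φ cos δ sin H₀ = 1.6334×0.62796×0.07726 + 0.77824×0.99701×0.99804 = 0.079246 + 0.774392 = 0.853638.
Q̄ = (S₀/π) × [bracket] = (1361/π) × 0.853638 = 369.81 W/m².
— Configuration B (φ=+38.9°):
Solar longitude: λ_s = 360° × (267 − 80)/365.25 = 184.312°.
sin δ = sin 23.44° × sin 184.312° = -0.02991, so δ = -1.714°.
cos H₀ = −tan(+38.9°) tan(-1.714°) = 0.0241, H₀ = 1.5466 rad.
Bracket: H₀ sin φ sin δ + cos φ cos δ sin H₀ = 1.5466×0.62796×-0.02991 + 0.77824×0.99955×0.99971 = -0.029049 + 0.777664 = 0.748615.
Q̄ = (S₀/π) × [bracket] = (1361/π) × 0.748615 = 324.31 W/m².
Ratio Q̄_A / Q̄_B = 369.81 / 324.31 = 1.140.

Q̄_A / Q̄_B ≈ 1.14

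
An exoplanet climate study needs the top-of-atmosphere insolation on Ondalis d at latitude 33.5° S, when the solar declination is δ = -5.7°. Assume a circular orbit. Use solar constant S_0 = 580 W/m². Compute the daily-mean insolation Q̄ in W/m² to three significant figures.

Q̄ ≈ 169 W/m²

cos h₀ = −tan(-33.5°) tan(-5.700°) = -0.0661, h₀ = 1.6369 rad.
Bracket: h₀ sin ϕ sin δ + cos ϕ cos δ sin h₀ = 1.6369×-0.55194×-0.09932 + 0.83389×0.99506×0.99782 = 0.089733 + 0.827962 = 0.917695.
Q̄ = (S_0/π) × [bracket] = (580/π) × 0.917695 = 169.4 W/m².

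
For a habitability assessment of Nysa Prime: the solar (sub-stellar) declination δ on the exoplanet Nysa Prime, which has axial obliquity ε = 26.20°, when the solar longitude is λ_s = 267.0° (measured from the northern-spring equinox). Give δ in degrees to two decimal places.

sin δ = sin ε · sin λ_s = sin 26.20° × sin 267.0° = -0.440901.
δ = arcsin(-0.440901) = -26.16°.

δ = -26.16°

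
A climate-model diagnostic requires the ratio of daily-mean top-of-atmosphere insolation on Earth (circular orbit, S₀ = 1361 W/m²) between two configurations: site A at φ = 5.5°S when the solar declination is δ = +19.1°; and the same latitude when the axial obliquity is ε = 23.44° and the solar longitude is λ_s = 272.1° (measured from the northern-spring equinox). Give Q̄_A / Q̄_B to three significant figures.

— Configuration A (φ=-5.5°):
cos H₀ = −tan(-5.5°) tan(+19.100°) = 0.0333, H₀ = 1.5374 rad.
Bracket: H₀ sin φ sin δ + cos φ cos δ sin H₀ = 1.5374×-0.09585×0.32722 + 0.99540×0.94495×0.99944 = -0.048219 + 0.940076 = 0.891857.
Q̄ = (S₀/π) × [bracket] = (1361/π) × 0.891857 = 386.37 W/m².
— Configuration B (φ=-5.5°):
Solar declination: sin δ = sin ε · sin λ_s = sin 23.44° × sin 272.1° = -0.39752, so δ = -23.423°.
cos H₀ = −tan(-5.5°) tan(-23.423°) = -0.0417, H₀ = 1.6125 rad.
Bracket: H₀ sin φ sin δ + cos φ cos δ sin H₀ = 1.6125×-0.09585×-0.39752 + 0.99540×0.91759×0.99913 = 0.061440 + 0.912574 = 0.974014.
Q̄ = (S₀/π) × [bracket] = (1361/π) × 0.974014 = 421.96 W/m².
Ratio Q̄_A / Q̄_B = 386.37 / 421.96 = 0.9157.

Q̄_A / Q̄_B ≈ 0.916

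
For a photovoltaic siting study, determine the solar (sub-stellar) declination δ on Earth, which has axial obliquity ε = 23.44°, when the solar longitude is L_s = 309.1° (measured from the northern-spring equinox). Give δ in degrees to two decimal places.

δ = -17.98°

sin δ = sin ε · sin L_s = sin 23.44° × sin 309.1° = -0.308702.
δ = arcsin(-0.308702) = -17.98°.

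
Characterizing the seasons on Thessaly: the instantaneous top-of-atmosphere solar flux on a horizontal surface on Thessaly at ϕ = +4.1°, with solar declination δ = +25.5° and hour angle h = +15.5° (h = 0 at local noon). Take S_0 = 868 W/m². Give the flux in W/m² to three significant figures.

cos θ_z = sin ϕ sin δ + cos ϕ cos δ cos h = 0.030780 + 0.867533 = 0.898313.
Flux = S_0 · cos θ_z = 868 × 0.898313 = 779.7 W/m².

780 W/m²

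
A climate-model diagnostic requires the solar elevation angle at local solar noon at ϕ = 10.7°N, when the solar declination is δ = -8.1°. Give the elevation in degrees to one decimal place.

At local noon the hour angle is zero, so the zenith angle equals |ϕ − δ| = |+10.7° − (-8.100°)| = 18.800°.
Elevation = 90° − 18.800° = 71.2°.

71.2°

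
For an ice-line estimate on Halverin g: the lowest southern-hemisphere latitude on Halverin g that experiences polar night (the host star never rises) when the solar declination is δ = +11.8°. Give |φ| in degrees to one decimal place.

|φ| = 78.2°

Polar night requires cos H₀ = −tan φ tan δ ≥ 1, i.e. tan φ tan δ ≤ −1.
The boundary is |tan φ| · |tan δ| = 1, so |φ| = 90° − |δ| = 90° − 11.8° = 78.2° in the southern hemisphere.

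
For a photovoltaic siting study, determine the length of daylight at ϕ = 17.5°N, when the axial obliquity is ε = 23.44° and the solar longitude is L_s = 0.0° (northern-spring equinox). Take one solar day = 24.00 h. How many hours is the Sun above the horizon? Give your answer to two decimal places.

Solar declination: sin δ = sin ε · sin L_s = sin 23.44° × sin 0.0° = 0.00000, so δ = +0.000°.
cos h₀ = −tan ϕ · tan δ = −tan(+17.5°) × tan(+0.000°) = -0.0000, so h₀ = 1.5708 rad = 90.00°.
Daylight = 2h₀/(2π) × 24.00 h = (1.5708/π) × 24.00 = 12.00 h.

12.00 h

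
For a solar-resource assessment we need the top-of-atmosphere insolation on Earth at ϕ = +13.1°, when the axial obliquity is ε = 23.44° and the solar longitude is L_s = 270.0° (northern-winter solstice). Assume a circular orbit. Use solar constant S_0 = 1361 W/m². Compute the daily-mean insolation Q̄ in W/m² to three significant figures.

Solar declination: sin δ = sin ε · sin L_s = sin 23.44° × sin 270.0° = -0.39779, so δ = -23.440°.
cos h₀ = −tan(+13.1°) tan(-23.440°) = 0.1009, h₀ = 1.4697 rad.
Bracket: h₀ sin ϕ sin δ + cos ϕ cos δ sin h₀ = 1.4697×0.22665×-0.39779 + 0.97398×0.91748×0.99490 = -0.132507 + 0.889050 = 0.756543.
Q̄ = (S_0/π) × [bracket] = (1361/π) × 0.756543 = 327.7 W/m².

Q̄ ≈ 328 W/m²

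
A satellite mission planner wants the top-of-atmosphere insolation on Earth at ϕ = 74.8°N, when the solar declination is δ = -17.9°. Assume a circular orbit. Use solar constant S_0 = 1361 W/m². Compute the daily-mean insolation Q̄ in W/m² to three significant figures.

Q̄ ≈ 0.00 W/m²

cos h₀ = −tan(+74.8°) tan(-17.900°) = 1.1888 ≥ 1 ⇒ polar night, h₀ = 0 and Q̄ = 0.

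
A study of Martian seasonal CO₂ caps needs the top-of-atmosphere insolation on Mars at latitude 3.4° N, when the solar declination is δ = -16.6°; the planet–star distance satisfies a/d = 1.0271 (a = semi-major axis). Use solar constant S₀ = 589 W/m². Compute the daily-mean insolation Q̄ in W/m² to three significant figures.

cos H₀ = −tan(+3.4°) tan(-16.600°) = 0.0177, H₀ = 1.5531 rad.
Bracket: H₀ sin φ sin δ + cos φ cos δ sin H₀ = 1.5531×0.05931×-0.28569 + 0.99824×0.95832×0.99984 = -0.026316 + 0.956480 = 0.930164.
Inverse-square distance factor (a/d)² = 1.0271² = 1.054934.
Q̄ = (S₀/π) × 1.054934 × [bracket] = (589/π) × 1.054934 × 0.930164 = 184.0 W/m².

Q̄ ≈ 184 W/m²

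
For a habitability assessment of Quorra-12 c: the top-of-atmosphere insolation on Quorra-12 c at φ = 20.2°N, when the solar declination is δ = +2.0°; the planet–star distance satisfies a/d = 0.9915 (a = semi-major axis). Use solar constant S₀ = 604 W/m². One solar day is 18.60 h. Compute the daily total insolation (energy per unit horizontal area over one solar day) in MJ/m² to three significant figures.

12.1 MJ/m²

cos H₀ = −tan(+20.2°) tan(+2.000°) = -0.0128, H₀ = 1.5836 rad.
Bracket: H₀ sin φ sin δ + cos φ cos δ sin H₀ = 1.5836×0.34530×0.03490 + 0.93849×0.99939×0.99992 = 0.019084 + 0.937842 = 0.956926.
Inverse-square distance factor (a/d)² = 0.9915² = 0.983072.
Q̄ = (S₀/π) × 0.983072 × [bracket] = (604/π) × 0.983072 × 0.956926 = 180.86 W/m².
Daily total = Q̄ × 18.60 h × 3600 s/h = 180.86 × 18.60 × 3600 / 10⁶ = 12.11 MJ/m².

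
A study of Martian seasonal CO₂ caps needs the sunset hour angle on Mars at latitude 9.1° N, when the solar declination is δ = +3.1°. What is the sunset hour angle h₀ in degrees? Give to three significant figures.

h₀ = 90.5°

cos h₀ = −tan ϕ · tan δ = −tan(+9.1°) × tan(+3.100°) = -0.0087, so h₀ = 1.5795 rad = 90.50°.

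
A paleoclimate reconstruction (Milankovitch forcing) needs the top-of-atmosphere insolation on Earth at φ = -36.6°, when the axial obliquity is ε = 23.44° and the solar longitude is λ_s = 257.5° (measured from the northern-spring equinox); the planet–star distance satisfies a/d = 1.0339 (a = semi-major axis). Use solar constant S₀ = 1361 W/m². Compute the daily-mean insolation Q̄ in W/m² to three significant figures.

Q̄ ≈ 528 W/m²

Solar declination: sin δ = sin ε · sin λ_s = sin 23.44° × sin 257.5° = -0.38836, so δ = -22.852°.
cos H₀ = −tan(-36.6°) tan(-22.852°) = -0.3130, H₀ = 1.8891 rad.
Bracket: H₀ sin φ sin δ + cos φ cos δ sin H₀ = 1.8891×-0.59622×-0.38836 + 0.80282×0.92151×0.94976 = 0.437417 + 0.702639 = 1.140056.
Inverse-square distance factor (a/d)² = 1.0339² = 1.068949.
Q̄ = (S₀/π) × 1.068949 × [bracket] = (1361/π) × 1.068949 × 1.140056 = 527.9 W/m².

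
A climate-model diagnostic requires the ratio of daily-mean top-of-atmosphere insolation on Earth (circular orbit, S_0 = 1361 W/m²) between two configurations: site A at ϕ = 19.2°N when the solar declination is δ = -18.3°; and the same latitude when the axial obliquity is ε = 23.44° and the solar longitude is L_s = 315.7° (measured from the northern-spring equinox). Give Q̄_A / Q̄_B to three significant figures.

Q̄_A / Q̄_B ≈ 0.964

— Configuration A (ϕ=+19.2°):
cos h₀ = −tan(+19.2°) tan(-18.300°) = 0.1152, h₀ = 1.4554 rad.
Bracket: h₀ sin ϕ sin δ + cos ϕ cos δ sin h₀ = 1.4554×0.32887×-0.31399 + 0.94438×0.94943×0.99335 = -0.150287 + 0.890660 = 0.740373.
Q̄ = (S_0/π) × [bracket] = (1361/π) × 0.740373 = 320.74 W/m².
— Configuration B (ϕ=+19.2°):
Solar declination: sin δ = sin ε · sin L_s = sin 23.44° × sin 315.7° = -0.27782, so δ = -16.130°.
cos h₀ = −tan(+19.2°) tan(-16.130°) = 0.1007, h₀ = 1.4699 rad.
Bracket: h₀ sin ϕ sin δ + cos ϕ cos δ sin h₀ = 1.4699×0.32887×-0.27782 + 0.94438×0.96063×0.99492 = -0.134300 + 0.902591 = 0.768291.
Q̄ = (S_0/π) × [bracket] = (1361/π) × 0.768291 = 332.84 W/m².
Ratio Q̄_A / Q̄_B = 320.74 / 332.84 = 0.9636.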